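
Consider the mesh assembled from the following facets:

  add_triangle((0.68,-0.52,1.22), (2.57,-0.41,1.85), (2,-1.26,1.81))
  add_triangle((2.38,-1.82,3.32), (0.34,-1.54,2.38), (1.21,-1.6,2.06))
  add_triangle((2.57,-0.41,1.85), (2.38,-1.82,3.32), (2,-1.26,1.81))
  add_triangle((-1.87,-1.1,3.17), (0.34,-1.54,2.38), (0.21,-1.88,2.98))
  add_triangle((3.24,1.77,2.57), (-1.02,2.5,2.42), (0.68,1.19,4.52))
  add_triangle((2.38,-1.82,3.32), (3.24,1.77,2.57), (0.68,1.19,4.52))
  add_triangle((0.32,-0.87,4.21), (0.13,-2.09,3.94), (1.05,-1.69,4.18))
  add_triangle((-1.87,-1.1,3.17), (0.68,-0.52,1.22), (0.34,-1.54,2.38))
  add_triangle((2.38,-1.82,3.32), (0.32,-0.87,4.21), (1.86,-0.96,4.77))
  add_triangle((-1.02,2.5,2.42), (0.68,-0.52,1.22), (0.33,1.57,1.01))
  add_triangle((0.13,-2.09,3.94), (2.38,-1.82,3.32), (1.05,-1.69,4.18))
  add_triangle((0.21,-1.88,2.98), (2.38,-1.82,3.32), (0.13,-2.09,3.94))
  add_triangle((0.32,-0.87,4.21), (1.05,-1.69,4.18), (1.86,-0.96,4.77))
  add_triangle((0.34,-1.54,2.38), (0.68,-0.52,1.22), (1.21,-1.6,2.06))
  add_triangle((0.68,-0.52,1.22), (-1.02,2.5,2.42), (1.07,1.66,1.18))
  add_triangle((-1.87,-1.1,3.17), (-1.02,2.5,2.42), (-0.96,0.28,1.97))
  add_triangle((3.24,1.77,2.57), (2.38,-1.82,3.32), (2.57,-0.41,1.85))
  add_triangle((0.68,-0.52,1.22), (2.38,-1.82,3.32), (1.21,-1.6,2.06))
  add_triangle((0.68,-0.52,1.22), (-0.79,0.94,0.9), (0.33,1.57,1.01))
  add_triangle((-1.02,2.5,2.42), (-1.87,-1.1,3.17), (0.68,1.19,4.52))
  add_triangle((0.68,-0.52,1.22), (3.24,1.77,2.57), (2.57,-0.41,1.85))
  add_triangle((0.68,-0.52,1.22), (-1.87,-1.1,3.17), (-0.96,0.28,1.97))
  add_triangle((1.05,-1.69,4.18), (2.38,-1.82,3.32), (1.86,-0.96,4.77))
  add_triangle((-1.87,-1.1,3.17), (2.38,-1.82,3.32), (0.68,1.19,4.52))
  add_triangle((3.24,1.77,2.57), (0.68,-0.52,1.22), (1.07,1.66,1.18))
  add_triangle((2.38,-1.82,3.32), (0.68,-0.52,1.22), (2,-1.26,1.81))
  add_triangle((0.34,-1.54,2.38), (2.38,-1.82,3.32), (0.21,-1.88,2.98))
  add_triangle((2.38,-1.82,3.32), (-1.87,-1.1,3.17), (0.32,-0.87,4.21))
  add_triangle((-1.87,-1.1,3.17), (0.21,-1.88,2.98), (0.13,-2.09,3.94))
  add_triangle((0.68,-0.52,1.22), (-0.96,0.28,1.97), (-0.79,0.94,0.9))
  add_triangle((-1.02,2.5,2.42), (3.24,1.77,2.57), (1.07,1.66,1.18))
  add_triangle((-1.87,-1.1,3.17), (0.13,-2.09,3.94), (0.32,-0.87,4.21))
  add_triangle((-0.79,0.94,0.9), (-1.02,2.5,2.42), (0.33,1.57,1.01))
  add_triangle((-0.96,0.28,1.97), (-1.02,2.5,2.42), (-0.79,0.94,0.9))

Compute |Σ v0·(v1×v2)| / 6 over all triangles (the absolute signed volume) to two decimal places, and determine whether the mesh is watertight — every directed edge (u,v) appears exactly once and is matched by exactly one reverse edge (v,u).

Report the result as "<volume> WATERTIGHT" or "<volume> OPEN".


Per-triangle v0·(v1×v2)/6:
  t1: -0.2291
  t2: +0.3211
  t3: +0.4191
  t4: -0.0369
  t5: +5.1444
  t6: +7.3400
  t7: +0.7538
  t8: -0.4390
  t9: -1.2298
  t10: +0.7963
  t11: +0.8215
  t12: +0.4418
  t13: +0.8813
  t14: -0.1514
  t15: -1.3379
  t16: -0.1491
  t17: +1.7206
  t18: -0.0726
  t19: -0.4627
  t20: +5.3107
  t21: -0.7575
  t22: -0.7229
  t23: +1.2634
  t24: +7.5038
  t25: -0.5547
  t26: -0.0290
  t27: +0.0645
  t28: -2.3438
  t29: +0.3454
  t30: -0.2598
  t31: +1.3284
  t32: +1.8368
  t33: +0.0903
  t34: +0.2912
Σ = +27.8979 → |volume| = 27.90

Directed edges: 102 total, each appears once with its reverse present → watertight.

27.90 WATERTIGHT


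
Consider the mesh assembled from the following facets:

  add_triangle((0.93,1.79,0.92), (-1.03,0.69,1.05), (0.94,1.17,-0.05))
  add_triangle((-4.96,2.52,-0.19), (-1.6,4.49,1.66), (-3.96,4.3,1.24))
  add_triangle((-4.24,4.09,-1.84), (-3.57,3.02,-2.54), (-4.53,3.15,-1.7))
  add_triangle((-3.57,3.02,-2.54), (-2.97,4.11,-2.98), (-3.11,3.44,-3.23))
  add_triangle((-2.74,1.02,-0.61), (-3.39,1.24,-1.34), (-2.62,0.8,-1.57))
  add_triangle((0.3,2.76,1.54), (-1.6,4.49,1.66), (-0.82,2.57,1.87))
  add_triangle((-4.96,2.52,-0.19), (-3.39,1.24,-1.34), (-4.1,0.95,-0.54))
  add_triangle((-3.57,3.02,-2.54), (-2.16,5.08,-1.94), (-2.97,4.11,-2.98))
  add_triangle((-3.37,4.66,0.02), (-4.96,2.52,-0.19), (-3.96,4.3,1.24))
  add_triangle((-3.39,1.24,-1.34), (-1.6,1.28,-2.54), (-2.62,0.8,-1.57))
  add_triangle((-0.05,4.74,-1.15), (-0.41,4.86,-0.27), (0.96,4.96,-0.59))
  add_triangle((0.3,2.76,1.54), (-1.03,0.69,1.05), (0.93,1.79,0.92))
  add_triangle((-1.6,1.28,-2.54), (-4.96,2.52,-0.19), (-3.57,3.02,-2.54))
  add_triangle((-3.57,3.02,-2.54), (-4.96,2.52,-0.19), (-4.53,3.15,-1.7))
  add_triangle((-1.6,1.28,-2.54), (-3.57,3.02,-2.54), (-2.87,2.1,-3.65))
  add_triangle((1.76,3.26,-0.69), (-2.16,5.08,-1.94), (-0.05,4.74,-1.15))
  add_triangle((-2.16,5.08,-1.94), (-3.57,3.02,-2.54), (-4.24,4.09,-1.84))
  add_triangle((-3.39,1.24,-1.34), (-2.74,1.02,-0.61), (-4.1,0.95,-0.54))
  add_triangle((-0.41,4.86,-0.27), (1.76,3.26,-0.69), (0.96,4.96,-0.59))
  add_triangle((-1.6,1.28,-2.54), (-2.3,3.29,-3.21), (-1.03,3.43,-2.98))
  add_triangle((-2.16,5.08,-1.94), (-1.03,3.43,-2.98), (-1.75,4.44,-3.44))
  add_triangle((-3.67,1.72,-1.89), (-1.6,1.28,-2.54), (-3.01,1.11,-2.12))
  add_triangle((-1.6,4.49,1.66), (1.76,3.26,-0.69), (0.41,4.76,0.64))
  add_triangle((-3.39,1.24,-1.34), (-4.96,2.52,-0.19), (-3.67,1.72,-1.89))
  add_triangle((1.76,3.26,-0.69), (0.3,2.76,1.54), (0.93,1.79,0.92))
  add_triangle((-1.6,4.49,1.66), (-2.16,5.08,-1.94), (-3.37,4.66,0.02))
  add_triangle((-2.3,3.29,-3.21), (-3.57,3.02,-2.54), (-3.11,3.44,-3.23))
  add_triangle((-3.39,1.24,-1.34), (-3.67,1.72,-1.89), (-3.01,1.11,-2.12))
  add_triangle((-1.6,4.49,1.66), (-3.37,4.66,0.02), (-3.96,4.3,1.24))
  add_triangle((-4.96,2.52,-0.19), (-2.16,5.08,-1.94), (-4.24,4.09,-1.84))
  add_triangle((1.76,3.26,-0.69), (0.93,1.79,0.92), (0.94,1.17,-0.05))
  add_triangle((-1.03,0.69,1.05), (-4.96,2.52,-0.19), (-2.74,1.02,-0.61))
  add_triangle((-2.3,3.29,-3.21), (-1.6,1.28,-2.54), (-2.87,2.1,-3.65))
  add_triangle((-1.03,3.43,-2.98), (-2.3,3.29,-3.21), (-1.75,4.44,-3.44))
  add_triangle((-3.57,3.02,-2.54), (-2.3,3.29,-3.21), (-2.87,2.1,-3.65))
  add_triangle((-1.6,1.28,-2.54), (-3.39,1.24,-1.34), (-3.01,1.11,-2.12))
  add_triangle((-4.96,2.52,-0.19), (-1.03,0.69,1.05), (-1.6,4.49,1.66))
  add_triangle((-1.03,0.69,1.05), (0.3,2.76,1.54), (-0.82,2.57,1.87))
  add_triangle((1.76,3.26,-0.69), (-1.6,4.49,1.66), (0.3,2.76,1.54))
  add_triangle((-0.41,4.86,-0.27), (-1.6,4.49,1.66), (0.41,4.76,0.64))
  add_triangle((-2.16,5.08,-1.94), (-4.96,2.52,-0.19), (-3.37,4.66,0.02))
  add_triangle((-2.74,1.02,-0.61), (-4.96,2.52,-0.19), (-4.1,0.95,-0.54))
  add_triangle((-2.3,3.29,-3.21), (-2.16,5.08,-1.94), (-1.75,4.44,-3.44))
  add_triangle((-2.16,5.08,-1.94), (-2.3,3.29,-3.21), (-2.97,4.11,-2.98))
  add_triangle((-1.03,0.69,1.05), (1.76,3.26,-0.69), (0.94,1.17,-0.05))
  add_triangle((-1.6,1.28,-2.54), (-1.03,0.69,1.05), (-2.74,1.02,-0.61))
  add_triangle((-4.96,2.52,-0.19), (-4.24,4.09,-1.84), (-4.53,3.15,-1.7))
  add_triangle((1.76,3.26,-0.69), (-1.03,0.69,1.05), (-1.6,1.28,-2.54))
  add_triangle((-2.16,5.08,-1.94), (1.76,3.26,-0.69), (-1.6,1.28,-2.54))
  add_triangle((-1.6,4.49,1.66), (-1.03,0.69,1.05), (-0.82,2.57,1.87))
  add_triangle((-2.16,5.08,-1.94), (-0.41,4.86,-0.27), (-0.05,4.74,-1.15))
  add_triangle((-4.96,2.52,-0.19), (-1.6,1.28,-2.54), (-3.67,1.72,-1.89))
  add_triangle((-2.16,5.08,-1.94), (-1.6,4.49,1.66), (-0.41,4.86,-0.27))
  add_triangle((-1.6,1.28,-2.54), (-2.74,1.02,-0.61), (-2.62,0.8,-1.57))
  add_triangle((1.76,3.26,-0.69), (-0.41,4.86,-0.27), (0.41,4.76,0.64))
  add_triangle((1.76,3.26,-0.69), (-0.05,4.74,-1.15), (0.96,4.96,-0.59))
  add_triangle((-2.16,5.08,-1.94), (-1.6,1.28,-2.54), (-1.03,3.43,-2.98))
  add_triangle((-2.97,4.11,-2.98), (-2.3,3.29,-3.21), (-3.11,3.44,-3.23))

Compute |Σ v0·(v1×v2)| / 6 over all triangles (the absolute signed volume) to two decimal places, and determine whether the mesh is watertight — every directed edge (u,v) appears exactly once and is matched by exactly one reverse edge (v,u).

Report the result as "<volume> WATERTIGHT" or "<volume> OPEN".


Per-triangle v0·(v1×v2)/6:
  t1: -0.2009
  t2: -0.9746
  t3: +0.9336
  t4: +0.5496
  t5: +0.0370
  t6: +0.8463
  t7: +0.9808
  t8: +1.2945
  t9: +3.1094
  t10: +0.3804
  t11: +0.9009
  t12: +0.1849
  t13: +1.5436
  t14: +0.1635
  t15: -0.2031
  t16: +0.8350
  t17: +2.3981
  t18: -0.1578
  t19: -0.0499
  t20: +0.8267
  t21: +0.4378
  t22: +0.5004
  t23: -0.5388
  t24: +0.5529
  t25: +0.7979
  t26: +4.4385
  t27: -0.0561
  t28: +0.1962
  t29: +2.6462
  t30: +2.5509
  t31: +0.2215
  t32: +0.2655
  t33: +0.3734
  t34: +0.3969
  t35: +1.5932
  t36: -0.3554
  t37: +3.0745
  t38: +0.1147
  t39: +2.9564
  t40: +2.1499
  t41: +5.0167
  t42: -0.3553
  t43: +1.5589
  t44: +0.9459
  t45: -0.3510
  t46: -0.7056
  t47: +1.2661
  t48: -3.2179
  t49: +4.9677
  t50: +0.5967
  t51: +1.7133
  t52: +0.9718
  t53: +4.3178
  t54: -0.4832
  t55: +1.8254
  t56: +0.7888
  t57: -2.2369
  t58: +0.3916
Σ = +52.7254 → |volume| = 52.73

Directed edges: 174 total, each appears once with its reverse present → watertight.

52.73 WATERTIGHT


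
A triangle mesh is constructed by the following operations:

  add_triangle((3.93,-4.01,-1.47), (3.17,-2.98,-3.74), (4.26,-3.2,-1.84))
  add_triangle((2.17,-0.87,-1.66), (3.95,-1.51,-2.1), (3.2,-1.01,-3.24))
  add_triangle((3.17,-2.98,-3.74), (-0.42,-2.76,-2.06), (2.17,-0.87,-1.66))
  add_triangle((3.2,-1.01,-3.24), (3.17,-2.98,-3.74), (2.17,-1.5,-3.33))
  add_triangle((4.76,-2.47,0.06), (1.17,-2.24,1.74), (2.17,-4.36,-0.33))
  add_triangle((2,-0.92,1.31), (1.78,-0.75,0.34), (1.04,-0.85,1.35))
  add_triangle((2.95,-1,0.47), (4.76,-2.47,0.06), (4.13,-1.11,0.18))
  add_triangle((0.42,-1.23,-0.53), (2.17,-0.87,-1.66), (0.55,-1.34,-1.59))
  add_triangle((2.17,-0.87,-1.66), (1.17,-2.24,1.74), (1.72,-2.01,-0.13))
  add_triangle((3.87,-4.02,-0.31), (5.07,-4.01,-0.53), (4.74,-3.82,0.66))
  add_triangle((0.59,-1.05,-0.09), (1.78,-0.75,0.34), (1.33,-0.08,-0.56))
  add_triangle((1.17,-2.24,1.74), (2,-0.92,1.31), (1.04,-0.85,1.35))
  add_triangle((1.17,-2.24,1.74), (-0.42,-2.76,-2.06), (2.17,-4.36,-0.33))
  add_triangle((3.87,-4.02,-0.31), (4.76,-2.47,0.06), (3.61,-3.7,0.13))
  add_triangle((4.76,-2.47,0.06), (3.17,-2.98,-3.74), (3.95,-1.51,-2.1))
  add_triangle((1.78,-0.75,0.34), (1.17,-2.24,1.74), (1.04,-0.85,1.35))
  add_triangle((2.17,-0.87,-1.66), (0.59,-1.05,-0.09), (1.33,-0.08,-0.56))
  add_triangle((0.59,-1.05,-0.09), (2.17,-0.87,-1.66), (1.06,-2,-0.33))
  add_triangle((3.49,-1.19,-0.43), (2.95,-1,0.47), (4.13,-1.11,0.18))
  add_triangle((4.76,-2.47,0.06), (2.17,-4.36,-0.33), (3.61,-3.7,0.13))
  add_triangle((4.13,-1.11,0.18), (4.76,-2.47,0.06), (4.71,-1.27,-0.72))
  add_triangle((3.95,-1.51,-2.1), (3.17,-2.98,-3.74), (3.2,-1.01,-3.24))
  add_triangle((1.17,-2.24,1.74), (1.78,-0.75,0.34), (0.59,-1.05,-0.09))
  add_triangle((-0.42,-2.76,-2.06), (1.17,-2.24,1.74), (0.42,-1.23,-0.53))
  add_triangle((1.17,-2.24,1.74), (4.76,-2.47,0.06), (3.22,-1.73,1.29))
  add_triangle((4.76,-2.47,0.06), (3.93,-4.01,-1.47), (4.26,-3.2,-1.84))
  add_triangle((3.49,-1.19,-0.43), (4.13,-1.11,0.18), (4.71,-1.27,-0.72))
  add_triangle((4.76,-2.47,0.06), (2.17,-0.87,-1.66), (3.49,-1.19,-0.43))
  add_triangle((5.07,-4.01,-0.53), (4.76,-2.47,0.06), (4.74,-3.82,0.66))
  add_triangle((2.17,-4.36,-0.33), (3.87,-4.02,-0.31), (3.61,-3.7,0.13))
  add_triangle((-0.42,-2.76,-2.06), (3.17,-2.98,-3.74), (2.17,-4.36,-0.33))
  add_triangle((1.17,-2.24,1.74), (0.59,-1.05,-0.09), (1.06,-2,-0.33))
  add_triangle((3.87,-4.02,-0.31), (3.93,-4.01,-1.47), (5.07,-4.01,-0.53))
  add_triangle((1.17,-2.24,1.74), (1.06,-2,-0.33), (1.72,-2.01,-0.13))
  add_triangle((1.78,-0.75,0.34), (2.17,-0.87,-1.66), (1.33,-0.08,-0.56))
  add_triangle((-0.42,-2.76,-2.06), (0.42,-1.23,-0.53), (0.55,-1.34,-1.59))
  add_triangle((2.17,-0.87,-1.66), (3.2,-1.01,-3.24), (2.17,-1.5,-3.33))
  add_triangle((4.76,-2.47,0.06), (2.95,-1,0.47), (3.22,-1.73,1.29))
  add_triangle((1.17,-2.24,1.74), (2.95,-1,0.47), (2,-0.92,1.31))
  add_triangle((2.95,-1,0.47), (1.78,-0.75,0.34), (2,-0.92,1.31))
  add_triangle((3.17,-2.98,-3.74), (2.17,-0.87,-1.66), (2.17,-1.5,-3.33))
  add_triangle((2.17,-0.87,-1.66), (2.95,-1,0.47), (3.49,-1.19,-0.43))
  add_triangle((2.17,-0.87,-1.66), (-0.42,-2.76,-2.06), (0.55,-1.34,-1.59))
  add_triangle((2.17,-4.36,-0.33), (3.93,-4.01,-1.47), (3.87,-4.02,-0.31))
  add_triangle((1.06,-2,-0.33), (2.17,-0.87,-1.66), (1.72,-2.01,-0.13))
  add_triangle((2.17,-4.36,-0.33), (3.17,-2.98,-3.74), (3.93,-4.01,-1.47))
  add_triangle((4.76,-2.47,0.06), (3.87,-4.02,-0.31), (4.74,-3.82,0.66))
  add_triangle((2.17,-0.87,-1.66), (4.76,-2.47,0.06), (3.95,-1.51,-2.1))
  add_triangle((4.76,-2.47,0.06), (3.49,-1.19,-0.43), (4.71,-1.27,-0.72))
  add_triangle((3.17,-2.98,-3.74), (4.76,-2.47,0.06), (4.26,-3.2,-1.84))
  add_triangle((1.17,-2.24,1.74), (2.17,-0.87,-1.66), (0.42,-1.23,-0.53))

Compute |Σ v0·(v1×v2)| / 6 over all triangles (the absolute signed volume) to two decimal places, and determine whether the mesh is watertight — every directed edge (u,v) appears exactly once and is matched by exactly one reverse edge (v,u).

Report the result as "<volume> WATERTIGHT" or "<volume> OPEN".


34.18 OPEN

Per-triangle v0·(v1×v2)/6:
  t1: +1.8774
  t2: -0.1121
  t3: +0.0792
  t4: +0.9654
  t5: +4.8893
  t6: -0.0870
  t7: +0.3009
  t8: -0.3644
  t9: +0.4989
  t10: +0.9308
  t11: -0.2224
  t12: +0.2588
  t13: +2.4147
  t14: +0.6548
  t15: +3.8953
  t16: -0.4115
  t17: -0.1938
  t18: -0.0644
  t19: -0.1422
  t20: -0.7347
  t21: +0.7579
  t22: +2.0797
  t23: -0.4656
  t24: -0.6832
  t25: +1.5376
  t26: +1.7679
  t27: -0.1589
  t28: +0.7350
  t29: +1.2977
  t30: +0.5643
  t31: +6.8498
  t32: -0.0240
  t33: +0.9304
  t34: +0.4615
  t35: +0.2849
  t36: -0.2993
  t37: -0.3453
  t38: +0.5464
  t39: +0.7136
  t40: -0.0647
  t41: -0.7326
  t42: -0.0583
  t43: +0.2742
  t44: +1.5764
  t45: +0.4458
  t46: +3.5098
  t47: -1.3452
  t48: -0.2858
  t49: +0.0575
  t50: +0.9614
  t51: -1.1454
Σ = +34.1765 → |volume| = 34.18

Directed edges: 153 total; 9 unmatched, e.g. (3.22,-1.73,1.29)→(1.17,-2.24,1.74) → open.


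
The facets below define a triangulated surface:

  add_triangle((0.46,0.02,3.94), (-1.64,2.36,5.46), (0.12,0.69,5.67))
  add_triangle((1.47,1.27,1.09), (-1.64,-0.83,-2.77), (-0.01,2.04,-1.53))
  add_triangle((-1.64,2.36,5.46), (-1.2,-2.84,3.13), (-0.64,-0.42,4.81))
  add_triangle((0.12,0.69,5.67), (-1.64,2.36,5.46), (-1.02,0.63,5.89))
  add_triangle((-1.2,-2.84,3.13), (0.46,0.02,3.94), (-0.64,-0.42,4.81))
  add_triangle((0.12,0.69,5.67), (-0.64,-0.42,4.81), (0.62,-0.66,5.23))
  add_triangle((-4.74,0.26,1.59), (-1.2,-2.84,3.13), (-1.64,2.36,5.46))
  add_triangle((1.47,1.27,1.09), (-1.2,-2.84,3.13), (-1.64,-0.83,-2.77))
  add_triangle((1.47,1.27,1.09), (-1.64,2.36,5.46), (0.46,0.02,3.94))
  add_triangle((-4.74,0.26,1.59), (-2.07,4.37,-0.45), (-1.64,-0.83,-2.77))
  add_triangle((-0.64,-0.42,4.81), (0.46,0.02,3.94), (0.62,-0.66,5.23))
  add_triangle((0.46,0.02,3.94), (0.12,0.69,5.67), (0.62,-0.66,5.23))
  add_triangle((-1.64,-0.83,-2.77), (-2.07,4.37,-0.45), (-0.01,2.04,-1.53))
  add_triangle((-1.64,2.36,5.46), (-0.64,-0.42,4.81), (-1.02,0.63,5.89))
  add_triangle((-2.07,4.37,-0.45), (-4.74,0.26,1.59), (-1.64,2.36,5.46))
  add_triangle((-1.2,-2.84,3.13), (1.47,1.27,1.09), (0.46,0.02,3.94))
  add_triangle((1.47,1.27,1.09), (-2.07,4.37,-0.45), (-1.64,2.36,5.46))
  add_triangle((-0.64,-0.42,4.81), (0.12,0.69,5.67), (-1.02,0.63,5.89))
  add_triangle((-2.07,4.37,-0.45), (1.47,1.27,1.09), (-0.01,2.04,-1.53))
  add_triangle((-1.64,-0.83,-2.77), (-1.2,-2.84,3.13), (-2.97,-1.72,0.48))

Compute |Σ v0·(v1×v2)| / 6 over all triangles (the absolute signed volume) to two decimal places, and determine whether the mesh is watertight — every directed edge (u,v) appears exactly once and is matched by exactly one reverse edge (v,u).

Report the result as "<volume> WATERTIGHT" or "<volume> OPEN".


81.15 OPEN

Per-triangle v0·(v1×v2)/6:
  t1: -0.1588
  t2: +0.5610
  t3: +3.6615
  t4: +1.9780
  t5: +1.7965
  t6: +1.3927
  t7: +16.1624
  t8: +0.1086
  t9: +3.9475
  t10: +11.9959
  t11: -0.5444
  t12: +0.2403
  t13: +3.9435
  t14: +0.3006
  t15: +18.5622
  t16: +1.2183
  t17: +9.0689
  t18: +1.0267
  t19: +2.8418
  t20: +3.0486
Σ = +81.1517 → |volume| = 81.15

Directed edges: 60 total; 4 unmatched, e.g. (-4.74,0.26,1.59)→(-1.2,-2.84,3.13) → open.


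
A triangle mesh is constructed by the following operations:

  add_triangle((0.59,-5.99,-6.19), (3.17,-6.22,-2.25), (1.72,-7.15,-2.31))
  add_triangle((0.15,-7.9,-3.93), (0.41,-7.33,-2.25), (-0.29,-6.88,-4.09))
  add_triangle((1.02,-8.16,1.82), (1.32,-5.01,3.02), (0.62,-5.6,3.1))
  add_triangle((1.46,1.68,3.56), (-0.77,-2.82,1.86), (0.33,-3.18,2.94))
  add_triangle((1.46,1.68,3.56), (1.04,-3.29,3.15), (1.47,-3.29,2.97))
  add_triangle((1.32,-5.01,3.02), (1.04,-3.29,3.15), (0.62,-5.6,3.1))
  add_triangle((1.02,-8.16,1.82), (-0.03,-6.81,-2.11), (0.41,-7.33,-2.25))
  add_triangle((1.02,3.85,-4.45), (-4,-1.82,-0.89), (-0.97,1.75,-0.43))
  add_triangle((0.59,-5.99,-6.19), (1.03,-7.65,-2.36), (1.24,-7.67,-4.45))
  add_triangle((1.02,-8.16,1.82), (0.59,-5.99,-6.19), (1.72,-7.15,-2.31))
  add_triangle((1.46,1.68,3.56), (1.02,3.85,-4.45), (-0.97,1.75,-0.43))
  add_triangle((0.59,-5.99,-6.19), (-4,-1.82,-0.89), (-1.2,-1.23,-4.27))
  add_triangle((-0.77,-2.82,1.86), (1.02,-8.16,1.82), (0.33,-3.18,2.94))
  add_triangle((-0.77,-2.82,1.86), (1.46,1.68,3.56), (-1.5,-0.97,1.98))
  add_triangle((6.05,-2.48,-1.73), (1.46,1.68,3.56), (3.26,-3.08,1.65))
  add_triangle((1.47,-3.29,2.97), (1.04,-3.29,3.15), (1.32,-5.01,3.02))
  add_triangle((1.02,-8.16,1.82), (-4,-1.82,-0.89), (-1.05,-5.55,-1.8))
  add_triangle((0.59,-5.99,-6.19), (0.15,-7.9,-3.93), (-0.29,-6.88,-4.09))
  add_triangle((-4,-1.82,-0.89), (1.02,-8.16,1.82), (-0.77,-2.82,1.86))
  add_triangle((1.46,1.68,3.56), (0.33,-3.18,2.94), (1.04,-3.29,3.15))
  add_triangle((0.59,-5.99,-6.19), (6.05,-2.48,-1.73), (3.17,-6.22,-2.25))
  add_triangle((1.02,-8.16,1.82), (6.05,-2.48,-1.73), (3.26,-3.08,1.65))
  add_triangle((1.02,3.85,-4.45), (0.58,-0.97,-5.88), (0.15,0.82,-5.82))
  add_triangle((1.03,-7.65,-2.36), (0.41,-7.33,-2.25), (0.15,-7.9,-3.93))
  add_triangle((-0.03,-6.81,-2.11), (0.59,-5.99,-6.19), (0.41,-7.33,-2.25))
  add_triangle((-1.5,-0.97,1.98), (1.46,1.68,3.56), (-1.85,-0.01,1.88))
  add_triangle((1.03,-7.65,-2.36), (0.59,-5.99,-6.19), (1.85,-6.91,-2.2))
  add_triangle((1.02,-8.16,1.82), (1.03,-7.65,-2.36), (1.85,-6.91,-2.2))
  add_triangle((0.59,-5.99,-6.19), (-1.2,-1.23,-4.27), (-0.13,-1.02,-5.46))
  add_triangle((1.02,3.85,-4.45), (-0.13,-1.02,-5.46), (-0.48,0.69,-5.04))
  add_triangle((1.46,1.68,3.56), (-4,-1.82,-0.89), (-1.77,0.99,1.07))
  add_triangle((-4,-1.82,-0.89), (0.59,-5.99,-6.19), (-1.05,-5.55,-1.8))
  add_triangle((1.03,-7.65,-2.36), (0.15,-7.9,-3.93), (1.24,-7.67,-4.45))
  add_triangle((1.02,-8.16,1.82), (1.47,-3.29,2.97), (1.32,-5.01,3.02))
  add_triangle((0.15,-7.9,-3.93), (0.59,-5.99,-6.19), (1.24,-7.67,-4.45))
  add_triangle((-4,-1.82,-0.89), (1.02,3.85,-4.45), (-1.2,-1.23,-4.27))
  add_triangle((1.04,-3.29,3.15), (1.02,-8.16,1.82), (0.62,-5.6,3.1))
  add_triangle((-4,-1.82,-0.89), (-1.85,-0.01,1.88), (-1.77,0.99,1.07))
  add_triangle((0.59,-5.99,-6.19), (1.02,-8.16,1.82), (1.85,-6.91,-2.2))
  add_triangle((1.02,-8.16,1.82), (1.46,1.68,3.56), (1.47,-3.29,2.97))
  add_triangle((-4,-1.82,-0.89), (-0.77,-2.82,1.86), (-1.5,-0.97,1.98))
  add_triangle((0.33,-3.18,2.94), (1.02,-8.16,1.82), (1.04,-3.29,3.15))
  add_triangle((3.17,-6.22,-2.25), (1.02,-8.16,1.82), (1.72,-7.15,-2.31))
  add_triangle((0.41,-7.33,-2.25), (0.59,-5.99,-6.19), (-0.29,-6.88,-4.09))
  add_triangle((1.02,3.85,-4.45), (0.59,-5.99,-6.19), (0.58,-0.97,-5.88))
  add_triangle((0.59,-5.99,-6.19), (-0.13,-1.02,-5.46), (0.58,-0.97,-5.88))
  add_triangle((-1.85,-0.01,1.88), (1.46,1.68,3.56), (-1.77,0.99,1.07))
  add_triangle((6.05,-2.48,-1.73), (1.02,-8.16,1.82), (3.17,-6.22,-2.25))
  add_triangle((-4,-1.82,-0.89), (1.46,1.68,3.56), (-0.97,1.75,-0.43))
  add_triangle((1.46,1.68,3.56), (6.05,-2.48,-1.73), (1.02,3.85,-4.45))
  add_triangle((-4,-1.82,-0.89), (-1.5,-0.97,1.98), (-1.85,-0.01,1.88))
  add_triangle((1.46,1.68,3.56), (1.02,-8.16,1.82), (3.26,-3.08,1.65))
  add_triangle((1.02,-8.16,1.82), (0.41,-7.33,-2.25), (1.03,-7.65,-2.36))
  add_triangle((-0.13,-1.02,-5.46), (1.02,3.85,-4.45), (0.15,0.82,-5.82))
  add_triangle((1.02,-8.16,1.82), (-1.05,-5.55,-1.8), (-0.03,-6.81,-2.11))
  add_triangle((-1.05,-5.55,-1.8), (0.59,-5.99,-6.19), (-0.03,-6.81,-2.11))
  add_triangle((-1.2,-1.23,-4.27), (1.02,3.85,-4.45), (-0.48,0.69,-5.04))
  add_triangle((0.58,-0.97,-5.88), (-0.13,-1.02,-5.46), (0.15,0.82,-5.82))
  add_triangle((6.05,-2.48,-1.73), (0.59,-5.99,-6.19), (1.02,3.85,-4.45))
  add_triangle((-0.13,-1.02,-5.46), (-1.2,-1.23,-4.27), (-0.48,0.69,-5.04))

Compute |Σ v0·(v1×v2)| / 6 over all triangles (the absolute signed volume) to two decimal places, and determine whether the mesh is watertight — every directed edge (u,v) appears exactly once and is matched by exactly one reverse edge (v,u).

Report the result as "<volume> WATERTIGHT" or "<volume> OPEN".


Per-triangle v0·(v1×v2)/6:
  t1: +8.7300
  t2: +0.5354
  t3: +1.9534
  t4: +2.2326
  t5: +1.4152
  t6: +0.7936
  t7: +2.1575
  t8: +6.3491
  t9: -1.7229
  t10: +9.3000
  t11: +6.0985
  t12: +13.8192
  t13: +3.2924
  t14: +3.3406
  t15: +12.9257
  t16: +0.4450
  t17: +14.3926
  t18: +2.1964
  t19: +9.0560
  t20: +1.7994
  t21: +22.0878
  t22: +16.4449
  t23: +2.9188
  t24: +1.1113
  t25: +2.1905
  t26: +1.7308
  t27: +5.1101
  t28: +5.0788
  t29: +5.1212
  t30: +3.2053
  t31: -2.8809
  t32: +14.8400
  t33: +2.8221
  t34: +0.6297
  t35: +4.2277
  t36: +11.1685
  t37: -1.8457
  t38: +1.9312
  t39: -10.9024
  t40: -0.5867
  t41: +3.4201
  t42: +2.1293
  t43: +8.6180
  t44: -4.2034
  t45: +2.7370
  t46: +3.2532
  t47: +1.9302
  t48: +20.9654
  t49: +4.8713
  t50: +26.6715
  t51: +1.7222
  t52: +13.1974
  t53: +3.1893
  t54: -0.7249
  t55: +4.9650
  t56: +5.1011
  t57: -0.0411
  t58: +1.2159
  t59: +50.0156
  t60: +1.7723
Σ = +334.3181 → |volume| = 334.32

Directed edges: 180 total, each appears once with its reverse present → watertight.

334.32 WATERTIGHT


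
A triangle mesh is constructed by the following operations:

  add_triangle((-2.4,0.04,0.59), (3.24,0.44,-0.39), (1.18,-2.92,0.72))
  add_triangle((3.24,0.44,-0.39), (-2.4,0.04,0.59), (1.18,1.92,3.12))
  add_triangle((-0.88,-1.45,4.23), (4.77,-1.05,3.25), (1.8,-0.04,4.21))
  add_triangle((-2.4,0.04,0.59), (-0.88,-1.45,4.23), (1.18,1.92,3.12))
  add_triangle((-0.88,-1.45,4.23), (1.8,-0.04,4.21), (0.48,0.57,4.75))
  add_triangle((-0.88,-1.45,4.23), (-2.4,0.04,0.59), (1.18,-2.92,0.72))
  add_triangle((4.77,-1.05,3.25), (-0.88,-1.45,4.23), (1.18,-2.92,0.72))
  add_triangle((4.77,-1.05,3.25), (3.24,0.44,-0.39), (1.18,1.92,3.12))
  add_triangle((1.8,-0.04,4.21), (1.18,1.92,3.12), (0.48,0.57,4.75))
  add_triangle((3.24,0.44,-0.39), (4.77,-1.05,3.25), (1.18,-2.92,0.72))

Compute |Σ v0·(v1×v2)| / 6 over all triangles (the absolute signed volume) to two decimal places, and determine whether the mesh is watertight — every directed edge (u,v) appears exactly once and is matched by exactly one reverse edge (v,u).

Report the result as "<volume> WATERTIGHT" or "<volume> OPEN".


41.40 OPEN

Per-triangle v0·(v1×v2)/6:
  t1: -0.6712
  t2: +0.3584
  t3: +5.2665
  t4: +5.1119
  t5: +2.6946
  t6: +4.0646
  t7: +10.3238
  t8: +6.6246
  t9: +2.0551
  t10: +5.5705
Σ = +41.3990 → |volume| = 41.40

Directed edges: 30 total; 6 unmatched, e.g. (4.77,-1.05,3.25)→(1.8,-0.04,4.21) → open.


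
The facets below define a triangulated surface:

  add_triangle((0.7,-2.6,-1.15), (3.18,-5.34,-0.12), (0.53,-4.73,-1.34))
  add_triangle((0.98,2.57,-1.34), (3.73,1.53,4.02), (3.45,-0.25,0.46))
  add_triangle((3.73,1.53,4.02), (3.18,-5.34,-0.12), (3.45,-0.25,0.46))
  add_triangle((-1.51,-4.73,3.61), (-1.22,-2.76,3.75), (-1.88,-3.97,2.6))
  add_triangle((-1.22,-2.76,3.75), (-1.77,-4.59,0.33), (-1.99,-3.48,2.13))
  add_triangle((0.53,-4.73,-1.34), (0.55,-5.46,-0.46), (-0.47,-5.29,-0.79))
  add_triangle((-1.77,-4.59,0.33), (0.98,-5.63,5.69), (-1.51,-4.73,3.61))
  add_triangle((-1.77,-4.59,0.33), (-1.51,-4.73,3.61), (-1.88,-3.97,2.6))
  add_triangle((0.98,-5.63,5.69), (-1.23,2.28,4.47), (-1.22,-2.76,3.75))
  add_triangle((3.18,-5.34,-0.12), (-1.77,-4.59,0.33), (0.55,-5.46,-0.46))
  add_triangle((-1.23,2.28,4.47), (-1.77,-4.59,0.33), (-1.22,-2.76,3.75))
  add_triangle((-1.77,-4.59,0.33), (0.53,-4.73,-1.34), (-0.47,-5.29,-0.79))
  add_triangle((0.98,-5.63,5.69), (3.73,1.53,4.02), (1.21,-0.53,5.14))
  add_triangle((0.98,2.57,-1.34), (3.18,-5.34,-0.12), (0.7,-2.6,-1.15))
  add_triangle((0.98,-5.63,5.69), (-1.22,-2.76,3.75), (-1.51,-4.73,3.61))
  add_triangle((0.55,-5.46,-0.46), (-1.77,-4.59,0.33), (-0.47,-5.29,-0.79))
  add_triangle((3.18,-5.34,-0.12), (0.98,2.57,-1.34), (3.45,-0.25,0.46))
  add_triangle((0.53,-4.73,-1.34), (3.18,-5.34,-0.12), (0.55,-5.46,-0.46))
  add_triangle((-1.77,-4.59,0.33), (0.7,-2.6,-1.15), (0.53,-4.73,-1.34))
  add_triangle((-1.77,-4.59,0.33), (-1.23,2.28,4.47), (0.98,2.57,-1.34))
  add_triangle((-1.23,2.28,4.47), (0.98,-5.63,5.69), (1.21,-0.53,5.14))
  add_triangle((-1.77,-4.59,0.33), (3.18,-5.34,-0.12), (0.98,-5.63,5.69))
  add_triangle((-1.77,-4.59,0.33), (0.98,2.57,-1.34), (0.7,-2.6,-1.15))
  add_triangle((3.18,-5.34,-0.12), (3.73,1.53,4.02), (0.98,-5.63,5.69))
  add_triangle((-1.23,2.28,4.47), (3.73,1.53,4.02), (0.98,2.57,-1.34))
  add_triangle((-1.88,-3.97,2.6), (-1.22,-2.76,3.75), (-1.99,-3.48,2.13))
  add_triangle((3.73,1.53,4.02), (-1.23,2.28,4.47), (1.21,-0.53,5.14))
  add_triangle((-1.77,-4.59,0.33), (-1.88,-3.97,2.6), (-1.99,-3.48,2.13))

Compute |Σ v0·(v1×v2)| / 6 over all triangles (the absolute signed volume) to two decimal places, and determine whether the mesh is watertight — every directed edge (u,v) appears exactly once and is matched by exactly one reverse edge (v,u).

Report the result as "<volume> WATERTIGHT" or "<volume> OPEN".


164.01 WATERTIGHT

Per-triangle v0·(v1×v2)/6:
  t1: +1.2901
  t2: +6.8718
  t3: +9.7865
  t4: +0.9086
  t5: -1.5368
  t6: +0.8760
  t7: +6.6128
  t8: +1.4292
  t9: +10.0579
  t10: +2.3933
  t11: +5.1787
  t12: -0.0898
  t13: +11.4277
  t14: +3.4942
  t15: +3.9706
  t16: +1.3535
  t17: +5.1469
  t18: +2.2797
  t19: +0.2193
  t20: +1.9032
  t21: +10.7044
  t22: +22.3979
  t23: +1.5160
  t24: +32.4421
  t25: +11.9592
  t26: +0.4310
  t27: +10.3380
  t28: +0.6454
Σ = +164.0078 → |volume| = 164.01

Directed edges: 84 total, each appears once with its reverse present → watertight.


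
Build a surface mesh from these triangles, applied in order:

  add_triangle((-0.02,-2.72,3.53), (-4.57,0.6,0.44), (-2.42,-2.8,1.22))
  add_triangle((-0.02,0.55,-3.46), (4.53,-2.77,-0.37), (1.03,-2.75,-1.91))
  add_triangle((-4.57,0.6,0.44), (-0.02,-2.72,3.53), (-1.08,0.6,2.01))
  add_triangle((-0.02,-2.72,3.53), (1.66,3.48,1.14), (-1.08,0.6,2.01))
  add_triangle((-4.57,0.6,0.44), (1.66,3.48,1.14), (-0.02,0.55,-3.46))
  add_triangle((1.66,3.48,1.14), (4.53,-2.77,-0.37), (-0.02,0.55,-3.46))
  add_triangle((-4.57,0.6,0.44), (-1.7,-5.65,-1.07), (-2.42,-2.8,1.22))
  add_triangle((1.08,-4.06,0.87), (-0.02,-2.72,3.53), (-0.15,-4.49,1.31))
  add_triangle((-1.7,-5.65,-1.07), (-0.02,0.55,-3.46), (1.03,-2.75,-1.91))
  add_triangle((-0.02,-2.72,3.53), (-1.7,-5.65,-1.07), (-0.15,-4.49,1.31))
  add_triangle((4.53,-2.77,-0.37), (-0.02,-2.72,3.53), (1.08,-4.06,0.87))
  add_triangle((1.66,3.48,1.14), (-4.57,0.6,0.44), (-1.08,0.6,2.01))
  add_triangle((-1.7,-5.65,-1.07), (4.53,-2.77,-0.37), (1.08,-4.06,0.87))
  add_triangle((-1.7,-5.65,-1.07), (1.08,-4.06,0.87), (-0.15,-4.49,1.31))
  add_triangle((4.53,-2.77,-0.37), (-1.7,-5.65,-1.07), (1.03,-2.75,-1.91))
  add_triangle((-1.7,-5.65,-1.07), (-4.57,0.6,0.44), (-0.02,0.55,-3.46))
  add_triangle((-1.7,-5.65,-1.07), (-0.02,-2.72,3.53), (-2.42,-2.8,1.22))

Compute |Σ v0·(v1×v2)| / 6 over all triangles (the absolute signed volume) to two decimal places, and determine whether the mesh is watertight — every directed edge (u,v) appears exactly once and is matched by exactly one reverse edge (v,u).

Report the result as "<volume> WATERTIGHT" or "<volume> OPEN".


117.86 OPEN

Per-triangle v0·(v1×v2)/6:
  t1: +6.3312
  t2: +6.2825
  t3: +5.1839
  t4: +4.8469
  t5: +10.2928
  t6: +12.2659
  t7: +7.3448
  t8: +2.5060
  t9: +6.4767
  t10: +2.9505
  t11: +7.0796
  t12: +4.9149
  t13: +7.9423
  t14: +2.8287
  t15: +7.2867
  t16: +16.0010
  t17: +7.3249
Σ = +117.8591 → |volume| = 117.86

Directed edges: 51 total; 3 unmatched, e.g. (-0.02,-2.72,3.53)→(1.66,3.48,1.14) → open.


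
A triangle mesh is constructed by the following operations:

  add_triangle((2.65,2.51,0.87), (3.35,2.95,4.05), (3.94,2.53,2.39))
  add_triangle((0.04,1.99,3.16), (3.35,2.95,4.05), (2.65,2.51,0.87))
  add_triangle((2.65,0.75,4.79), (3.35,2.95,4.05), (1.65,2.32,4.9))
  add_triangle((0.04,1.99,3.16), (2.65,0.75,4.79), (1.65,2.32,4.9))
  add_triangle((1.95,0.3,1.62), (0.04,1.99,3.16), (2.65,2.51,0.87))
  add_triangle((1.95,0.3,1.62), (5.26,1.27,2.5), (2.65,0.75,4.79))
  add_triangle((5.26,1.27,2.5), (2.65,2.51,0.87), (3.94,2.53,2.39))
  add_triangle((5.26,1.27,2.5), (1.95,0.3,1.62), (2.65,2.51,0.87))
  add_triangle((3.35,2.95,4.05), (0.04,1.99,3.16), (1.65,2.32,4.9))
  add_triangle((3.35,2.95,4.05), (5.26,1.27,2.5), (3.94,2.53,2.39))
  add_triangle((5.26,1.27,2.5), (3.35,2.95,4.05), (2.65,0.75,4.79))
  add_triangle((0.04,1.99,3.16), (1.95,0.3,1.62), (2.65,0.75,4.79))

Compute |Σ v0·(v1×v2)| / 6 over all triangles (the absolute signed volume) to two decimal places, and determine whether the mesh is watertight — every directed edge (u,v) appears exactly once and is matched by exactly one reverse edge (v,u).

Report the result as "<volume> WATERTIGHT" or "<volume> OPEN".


Per-triangle v0·(v1×v2)/6:
  t1: +1.4580
  t2: +2.8536
  t3: +3.3366
  t4: +0.8512
  t5: -2.9949
  t6: +0.5956
  t7: +1.3873
  t8: -1.0782
  t9: +1.6645
  t10: +2.4304
  t11: +6.3897
  t12: -1.3211
Σ = +15.5729 → |volume| = 15.57

Directed edges: 36 total, each appears once with its reverse present → watertight.

15.57 WATERTIGHT


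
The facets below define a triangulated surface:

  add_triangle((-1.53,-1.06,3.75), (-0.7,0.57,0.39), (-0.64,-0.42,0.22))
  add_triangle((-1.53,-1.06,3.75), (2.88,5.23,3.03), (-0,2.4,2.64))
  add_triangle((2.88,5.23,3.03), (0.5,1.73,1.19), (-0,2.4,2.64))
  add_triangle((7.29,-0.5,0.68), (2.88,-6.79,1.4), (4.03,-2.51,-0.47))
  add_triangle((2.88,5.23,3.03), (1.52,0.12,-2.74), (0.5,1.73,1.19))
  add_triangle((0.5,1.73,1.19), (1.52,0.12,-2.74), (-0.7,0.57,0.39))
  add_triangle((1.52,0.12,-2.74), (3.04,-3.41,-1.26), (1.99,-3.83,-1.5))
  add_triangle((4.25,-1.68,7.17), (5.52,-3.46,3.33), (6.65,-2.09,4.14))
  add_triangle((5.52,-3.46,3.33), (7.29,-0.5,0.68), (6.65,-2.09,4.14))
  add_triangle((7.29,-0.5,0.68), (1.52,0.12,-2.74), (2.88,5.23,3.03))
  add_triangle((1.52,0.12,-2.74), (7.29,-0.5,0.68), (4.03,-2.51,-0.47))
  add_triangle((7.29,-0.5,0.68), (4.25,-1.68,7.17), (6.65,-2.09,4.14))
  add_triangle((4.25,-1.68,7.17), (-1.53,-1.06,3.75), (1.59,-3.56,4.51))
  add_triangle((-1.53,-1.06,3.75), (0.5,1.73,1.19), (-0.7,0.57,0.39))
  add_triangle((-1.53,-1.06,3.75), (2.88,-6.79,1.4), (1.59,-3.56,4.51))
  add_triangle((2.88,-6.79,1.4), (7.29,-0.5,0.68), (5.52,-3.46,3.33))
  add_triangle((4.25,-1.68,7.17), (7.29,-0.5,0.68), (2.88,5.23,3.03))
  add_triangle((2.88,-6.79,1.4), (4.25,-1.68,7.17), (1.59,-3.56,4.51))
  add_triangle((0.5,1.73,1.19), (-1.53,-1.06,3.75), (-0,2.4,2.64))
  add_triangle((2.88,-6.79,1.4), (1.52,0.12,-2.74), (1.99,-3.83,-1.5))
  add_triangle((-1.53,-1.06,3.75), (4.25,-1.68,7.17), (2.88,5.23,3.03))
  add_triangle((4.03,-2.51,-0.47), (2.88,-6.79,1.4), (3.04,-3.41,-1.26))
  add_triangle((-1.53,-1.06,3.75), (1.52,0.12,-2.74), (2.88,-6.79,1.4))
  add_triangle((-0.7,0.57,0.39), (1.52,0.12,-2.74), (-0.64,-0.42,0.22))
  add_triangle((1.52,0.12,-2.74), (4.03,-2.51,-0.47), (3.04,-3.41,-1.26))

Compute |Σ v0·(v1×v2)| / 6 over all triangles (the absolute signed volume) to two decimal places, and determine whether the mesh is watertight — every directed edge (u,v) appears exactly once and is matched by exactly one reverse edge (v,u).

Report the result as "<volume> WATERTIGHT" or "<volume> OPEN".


Per-triangle v0·(v1×v2)/6:
  t1: +0.3549
  t2: +3.9968
  t3: +0.2768
  t4: +9.8459
  t5: +0.8706
  t6: +0.7046
  t7: +2.3325
  t8: +8.6909
  t9: +7.5889
  t10: +19.7562
  t11: +8.0511
  t12: +7.5089
  t13: +10.9914
  t14: +1.1175
  t15: +8.7789
  t16: +18.3129
  t17: +49.3264
  t18: +14.4981
  t19: -0.5468
  t20: -2.9474
  t21: +26.4034
  t22: +4.8068
  t23: -0.1951
  t24: +0.2295
  t25: +3.2593
Σ = +204.0130 → |volume| = 204.01

Directed edges: 75 total; 9 unmatched, e.g. (-0.64,-0.42,0.22)→(-1.53,-1.06,3.75) → open.

204.01 OPEN


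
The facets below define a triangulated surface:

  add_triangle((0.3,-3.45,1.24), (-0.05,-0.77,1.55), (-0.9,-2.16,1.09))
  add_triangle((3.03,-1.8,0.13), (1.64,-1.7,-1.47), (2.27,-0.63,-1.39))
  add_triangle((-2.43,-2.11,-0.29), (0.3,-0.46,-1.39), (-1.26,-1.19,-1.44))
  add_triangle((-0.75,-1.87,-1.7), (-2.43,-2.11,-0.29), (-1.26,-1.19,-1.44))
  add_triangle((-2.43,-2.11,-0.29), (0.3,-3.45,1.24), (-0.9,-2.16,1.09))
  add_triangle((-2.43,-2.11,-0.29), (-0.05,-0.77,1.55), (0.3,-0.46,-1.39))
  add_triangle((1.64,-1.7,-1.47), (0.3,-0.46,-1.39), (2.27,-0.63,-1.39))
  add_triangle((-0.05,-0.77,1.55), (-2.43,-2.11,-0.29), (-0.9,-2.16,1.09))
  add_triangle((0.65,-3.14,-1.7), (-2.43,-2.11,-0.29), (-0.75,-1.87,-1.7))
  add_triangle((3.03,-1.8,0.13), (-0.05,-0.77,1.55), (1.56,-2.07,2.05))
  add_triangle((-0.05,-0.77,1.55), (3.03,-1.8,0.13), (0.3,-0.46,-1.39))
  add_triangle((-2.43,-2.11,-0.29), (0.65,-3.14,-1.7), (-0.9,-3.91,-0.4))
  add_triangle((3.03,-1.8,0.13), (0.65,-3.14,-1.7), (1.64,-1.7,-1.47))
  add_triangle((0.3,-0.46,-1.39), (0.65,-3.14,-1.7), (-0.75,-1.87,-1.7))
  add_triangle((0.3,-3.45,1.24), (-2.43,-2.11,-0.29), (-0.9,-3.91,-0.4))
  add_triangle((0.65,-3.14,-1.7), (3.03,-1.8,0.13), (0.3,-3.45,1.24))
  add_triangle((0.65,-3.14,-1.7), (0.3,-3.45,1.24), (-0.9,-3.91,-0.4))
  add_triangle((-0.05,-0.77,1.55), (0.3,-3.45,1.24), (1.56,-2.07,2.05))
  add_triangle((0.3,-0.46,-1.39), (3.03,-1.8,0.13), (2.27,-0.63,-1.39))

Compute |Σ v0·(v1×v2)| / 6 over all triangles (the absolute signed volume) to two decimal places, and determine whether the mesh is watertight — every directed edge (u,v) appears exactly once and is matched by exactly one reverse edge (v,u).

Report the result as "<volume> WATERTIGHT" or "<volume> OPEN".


Per-triangle v0·(v1×v2)/6:
  t1: +0.7753
  t2: +1.1041
  t3: -0.3209
  t4: +0.5740
  t5: +1.1271
  t6: -0.8736
  t7: +0.5017
  t8: +0.5163
  t9: +1.5388
  t10: +0.0953
  t11: -0.7874
  t12: +1.8133
  t13: +1.5089
  t14: +0.7526
  t15: +1.9655
  t16: +4.5615
  t17: +2.4081
  t18: +1.0981
  t19: -0.7207
Σ = +17.6380 → |volume| = 17.64

Directed edges: 57 total; 9 unmatched, e.g. (0.3,-0.46,-1.39)→(-1.26,-1.19,-1.44) → open.

17.64 OPEN


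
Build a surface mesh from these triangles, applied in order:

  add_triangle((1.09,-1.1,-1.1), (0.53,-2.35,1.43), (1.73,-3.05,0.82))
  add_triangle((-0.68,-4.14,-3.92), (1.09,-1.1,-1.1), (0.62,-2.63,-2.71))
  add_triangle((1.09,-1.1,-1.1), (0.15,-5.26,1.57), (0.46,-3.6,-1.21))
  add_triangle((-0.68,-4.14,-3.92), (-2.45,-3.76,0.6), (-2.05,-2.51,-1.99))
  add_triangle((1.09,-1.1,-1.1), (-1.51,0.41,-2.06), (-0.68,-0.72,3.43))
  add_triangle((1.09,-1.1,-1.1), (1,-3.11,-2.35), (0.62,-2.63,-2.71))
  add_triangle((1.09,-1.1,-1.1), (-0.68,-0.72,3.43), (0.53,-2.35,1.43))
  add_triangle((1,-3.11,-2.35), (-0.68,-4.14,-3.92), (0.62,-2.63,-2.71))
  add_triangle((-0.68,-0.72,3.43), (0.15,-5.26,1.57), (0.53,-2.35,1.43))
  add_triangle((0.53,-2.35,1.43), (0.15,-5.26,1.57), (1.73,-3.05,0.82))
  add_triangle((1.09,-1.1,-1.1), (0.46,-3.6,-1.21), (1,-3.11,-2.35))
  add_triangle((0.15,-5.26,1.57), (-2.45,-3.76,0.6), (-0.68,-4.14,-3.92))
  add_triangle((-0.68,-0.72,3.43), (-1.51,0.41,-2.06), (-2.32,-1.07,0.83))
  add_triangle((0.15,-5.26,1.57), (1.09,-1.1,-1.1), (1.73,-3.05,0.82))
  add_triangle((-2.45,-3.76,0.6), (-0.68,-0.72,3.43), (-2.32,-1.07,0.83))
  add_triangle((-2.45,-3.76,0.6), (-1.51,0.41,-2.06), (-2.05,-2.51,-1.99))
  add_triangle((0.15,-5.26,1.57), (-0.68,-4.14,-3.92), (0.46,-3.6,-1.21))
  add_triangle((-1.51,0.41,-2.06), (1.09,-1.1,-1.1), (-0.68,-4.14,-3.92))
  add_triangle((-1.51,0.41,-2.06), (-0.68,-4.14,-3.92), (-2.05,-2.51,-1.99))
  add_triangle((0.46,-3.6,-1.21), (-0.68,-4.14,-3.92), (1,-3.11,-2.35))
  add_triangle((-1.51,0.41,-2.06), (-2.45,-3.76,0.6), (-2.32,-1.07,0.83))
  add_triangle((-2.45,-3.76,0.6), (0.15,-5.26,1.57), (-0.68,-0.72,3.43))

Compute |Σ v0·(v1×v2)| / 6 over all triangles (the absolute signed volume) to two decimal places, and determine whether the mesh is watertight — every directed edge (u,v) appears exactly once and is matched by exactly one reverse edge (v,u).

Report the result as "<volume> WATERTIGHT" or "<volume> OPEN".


Per-triangle v0·(v1×v2)/6:
  t1: -0.3806
  t2: -0.1502
  t3: +1.6727
  t4: +4.2123
  t5: -1.4708
  t6: +0.3073
  t7: +0.4028
  t8: +0.6608
  t9: +1.7524
  t10: +1.0861
  t11: +0.4792
  t12: +11.1928
  t13: +0.9548
  t14: +1.9735
  t15: +3.2842
  t16: +2.1442
  t17: +3.2134
  t18: +2.2101
  t19: +3.1873
  t20: +1.8606
  t21: +2.7626
  t22: +7.5285
Σ = +48.8841 → |volume| = 48.88

Directed edges: 66 total, each appears once with its reverse present → watertight.

48.88 WATERTIGHT


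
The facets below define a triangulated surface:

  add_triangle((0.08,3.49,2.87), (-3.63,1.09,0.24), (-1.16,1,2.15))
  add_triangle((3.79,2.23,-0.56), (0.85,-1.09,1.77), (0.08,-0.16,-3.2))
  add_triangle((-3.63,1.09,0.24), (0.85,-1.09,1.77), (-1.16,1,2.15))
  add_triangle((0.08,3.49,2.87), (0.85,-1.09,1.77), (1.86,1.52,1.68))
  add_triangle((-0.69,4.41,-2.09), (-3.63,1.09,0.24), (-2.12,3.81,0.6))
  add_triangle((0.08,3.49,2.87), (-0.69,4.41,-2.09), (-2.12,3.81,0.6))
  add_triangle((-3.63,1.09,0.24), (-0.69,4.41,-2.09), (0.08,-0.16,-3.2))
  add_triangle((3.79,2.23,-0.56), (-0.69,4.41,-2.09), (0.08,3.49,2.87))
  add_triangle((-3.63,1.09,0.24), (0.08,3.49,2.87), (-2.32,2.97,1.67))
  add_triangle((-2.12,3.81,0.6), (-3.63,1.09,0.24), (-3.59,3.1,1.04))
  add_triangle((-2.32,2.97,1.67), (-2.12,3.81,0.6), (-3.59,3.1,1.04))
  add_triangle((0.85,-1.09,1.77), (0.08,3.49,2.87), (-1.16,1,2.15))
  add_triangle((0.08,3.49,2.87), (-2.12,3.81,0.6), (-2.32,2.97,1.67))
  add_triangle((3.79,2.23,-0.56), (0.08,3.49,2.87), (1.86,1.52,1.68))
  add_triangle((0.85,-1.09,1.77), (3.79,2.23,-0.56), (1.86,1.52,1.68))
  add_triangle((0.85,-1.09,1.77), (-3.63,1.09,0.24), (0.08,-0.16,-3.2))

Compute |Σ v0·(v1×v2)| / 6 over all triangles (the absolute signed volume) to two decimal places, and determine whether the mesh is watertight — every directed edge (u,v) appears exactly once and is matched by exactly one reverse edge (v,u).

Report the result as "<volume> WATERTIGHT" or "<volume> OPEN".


Per-triangle v0·(v1×v2)/6:
  t1: +3.2742
  t2: +3.4503
  t3: +1.7671
  t4: +2.6118
  t5: +5.2694
  t6: +6.1741
  t7: +8.2989
  t8: +13.5338
  t9: +0.7303
  t10: +0.9785
  t11: +1.1900
  t12: +2.5103
  t13: +2.5270
  t14: +3.4766
  t15: +2.4731
  t16: +1.7637
Σ = +60.0291 → |volume| = 60.03

Directed edges: 48 total; 6 unmatched, e.g. (0.08,-0.16,-3.2)→(3.79,2.23,-0.56) → open.

60.03 OPEN


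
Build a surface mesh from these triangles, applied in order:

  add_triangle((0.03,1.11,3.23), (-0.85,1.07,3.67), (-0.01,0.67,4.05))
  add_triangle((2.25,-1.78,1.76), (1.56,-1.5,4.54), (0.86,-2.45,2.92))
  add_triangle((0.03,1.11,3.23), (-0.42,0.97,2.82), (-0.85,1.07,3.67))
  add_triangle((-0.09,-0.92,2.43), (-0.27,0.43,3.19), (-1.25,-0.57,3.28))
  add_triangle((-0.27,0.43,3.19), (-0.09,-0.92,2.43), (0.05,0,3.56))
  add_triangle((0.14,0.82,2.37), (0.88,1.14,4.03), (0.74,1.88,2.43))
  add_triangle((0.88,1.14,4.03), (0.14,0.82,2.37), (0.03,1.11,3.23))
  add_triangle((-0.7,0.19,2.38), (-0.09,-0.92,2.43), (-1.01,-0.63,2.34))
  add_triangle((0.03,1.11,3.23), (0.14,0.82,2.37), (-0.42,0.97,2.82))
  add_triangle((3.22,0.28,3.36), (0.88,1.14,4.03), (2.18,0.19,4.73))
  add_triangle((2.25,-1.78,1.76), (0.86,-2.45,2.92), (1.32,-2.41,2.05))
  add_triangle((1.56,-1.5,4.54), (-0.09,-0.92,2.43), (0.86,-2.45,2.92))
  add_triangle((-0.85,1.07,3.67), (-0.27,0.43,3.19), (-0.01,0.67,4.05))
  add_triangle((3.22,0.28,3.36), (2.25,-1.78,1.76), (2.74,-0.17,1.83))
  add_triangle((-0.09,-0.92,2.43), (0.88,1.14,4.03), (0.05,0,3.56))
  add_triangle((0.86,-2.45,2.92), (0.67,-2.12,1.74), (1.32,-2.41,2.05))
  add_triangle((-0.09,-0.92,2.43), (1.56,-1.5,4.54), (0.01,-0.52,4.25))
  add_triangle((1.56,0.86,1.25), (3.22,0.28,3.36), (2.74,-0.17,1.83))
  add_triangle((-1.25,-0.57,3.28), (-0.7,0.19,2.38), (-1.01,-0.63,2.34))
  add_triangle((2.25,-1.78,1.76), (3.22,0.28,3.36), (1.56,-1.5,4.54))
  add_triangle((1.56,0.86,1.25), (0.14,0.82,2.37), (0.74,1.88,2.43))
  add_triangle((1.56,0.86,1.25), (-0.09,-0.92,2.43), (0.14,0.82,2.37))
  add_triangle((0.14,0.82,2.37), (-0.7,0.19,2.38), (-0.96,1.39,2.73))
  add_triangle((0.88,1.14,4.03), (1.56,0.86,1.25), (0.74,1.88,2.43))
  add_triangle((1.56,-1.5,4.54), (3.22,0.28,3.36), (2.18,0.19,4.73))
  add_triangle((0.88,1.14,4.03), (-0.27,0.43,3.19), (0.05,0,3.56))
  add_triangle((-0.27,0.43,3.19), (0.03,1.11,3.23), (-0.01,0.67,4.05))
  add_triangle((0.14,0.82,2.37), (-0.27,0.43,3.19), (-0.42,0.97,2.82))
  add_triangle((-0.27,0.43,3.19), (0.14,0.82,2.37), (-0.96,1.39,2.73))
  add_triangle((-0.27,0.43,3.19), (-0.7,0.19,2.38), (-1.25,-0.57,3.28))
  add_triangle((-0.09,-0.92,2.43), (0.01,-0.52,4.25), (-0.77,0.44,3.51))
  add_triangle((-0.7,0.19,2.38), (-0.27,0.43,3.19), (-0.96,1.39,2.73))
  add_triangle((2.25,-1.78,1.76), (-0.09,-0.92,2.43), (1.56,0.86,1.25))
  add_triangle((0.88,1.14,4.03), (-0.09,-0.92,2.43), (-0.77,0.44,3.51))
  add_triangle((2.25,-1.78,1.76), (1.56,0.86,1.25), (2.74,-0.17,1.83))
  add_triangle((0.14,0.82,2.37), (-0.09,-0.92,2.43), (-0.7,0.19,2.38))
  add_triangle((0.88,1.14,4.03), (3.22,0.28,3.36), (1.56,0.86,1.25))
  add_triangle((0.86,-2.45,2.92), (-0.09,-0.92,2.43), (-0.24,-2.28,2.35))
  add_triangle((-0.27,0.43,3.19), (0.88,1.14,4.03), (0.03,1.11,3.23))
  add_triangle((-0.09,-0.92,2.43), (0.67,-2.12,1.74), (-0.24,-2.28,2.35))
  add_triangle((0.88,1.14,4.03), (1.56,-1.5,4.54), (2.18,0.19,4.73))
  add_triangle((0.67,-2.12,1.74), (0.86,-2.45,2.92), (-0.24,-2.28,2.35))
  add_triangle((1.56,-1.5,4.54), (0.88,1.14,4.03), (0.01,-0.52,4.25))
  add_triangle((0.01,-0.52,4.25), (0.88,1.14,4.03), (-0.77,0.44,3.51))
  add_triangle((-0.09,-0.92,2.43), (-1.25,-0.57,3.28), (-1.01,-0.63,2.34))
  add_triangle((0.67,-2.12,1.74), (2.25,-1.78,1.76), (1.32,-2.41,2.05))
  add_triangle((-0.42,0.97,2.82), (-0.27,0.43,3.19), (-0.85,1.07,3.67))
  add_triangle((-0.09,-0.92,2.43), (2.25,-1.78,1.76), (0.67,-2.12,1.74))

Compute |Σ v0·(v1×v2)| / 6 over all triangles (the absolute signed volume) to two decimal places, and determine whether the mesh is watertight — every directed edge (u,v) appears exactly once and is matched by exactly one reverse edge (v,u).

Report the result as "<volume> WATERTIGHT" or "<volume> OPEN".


17.82 WATERTIGHT

Per-triangle v0·(v1×v2)/6:
  t1: +0.3386
  t2: +1.9790
  t3: +0.0464
  t4: +0.7072
  t5: +0.2035
  t6: +0.3234
  t7: +0.0181
  t8: -0.3446
  t9: +0.0014
  t10: +1.4005
  t11: +0.4757
  t12: +1.0268
  t13: +0.1374
  t14: +0.9624
  t15: +0.3655
  t16: +0.1772
  t17: +0.7474
  t18: +0.4828
  t19: +0.0137
  t20: +3.6037
  t21: -0.5093
  t22: -0.9942
  t23: -0.4285
  t24: +0.9598
  t25: +2.1559
  t26: +0.4230
  t27: -0.0993
  t28: -0.1551
  t29: +0.3790
  t30: +0.2007
  t31: +0.4022
  t32: +0.3216
  t33: -1.9746
  t34: -1.4283
  t35: -0.2683
  t36: -0.5262
  t37: +1.4253
  t38: +0.6284
  t39: +0.3417
  t40: -0.5041
  t41: +1.7068
  t42: +0.3231
  t43: +2.3746
  t44: +1.4364
  t45: +0.1343
  t46: -0.0161
  t47: -0.1137
  t48: -1.0389
Σ = +17.8223 → |volume| = 17.82

Directed edges: 144 total, each appears once with its reverse present → watertight.
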